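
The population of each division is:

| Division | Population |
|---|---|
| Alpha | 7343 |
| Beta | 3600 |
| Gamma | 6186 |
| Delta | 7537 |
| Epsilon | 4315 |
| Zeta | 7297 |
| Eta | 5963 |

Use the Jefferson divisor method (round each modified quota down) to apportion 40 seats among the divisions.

Alpha=7, Beta=3, Gamma=6, Delta=7, Epsilon=4, Zeta=7, Eta=6

Standard divisor 42241/40 ≈ 1056.025; standard quotas: Alpha 6.953, Beta 3.409, Gamma 5.858, Delta 7.137, Epsilon 4.086, Zeta 6.910, Eta 5.647.
Rounding down gives 6, 3, 5, 7, 4, 6, 5 = 36 seats, so the divisor must be adjusted.
With modified divisor 970: modified quotas Alpha 7.570, Beta 3.711, Gamma 6.377, Delta 7.770, Epsilon 4.448, Zeta 7.523, Eta 6.147.
Rounding down: Alpha 7, Beta 3, Gamma 6, Delta 7, Epsilon 4, Zeta 7, Eta 6 (total 40).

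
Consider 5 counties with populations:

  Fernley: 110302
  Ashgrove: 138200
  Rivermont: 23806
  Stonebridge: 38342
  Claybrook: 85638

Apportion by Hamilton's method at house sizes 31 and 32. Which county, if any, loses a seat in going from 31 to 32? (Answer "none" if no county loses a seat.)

none

At 31 seats: Fernley 8, Ashgrove 11, Rivermont 2, Stonebridge 3, Claybrook 7.
At 32 seats: Fernley 9, Ashgrove 11, Rivermont 2, Stonebridge 3, Claybrook 7.
No county's allocation decreased.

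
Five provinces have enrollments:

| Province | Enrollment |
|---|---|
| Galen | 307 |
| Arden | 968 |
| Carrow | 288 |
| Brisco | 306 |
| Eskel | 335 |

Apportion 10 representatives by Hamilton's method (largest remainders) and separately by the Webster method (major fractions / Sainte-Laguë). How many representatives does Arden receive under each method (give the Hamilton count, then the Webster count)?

4 and 5

Hamilton: Galen 2, Arden 4, Carrow 1, Brisco 1, Eskel 2.
Webster: Galen 1, Arden 5, Carrow 1, Brisco 1, Eskel 2.
Arden gets 4 under Hamilton and 5 under Webster.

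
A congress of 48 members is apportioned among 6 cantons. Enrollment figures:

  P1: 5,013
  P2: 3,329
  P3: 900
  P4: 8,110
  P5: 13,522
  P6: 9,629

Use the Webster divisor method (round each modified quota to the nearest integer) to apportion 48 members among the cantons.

P1 6; P2 4; P3 1; P4 10; P5 16; P6 11

Standard divisor 40503/48 ≈ 843.812; standard quotas: P1 5.941, P2 3.945, P3 1.067, P4 9.611, P5 16.025, P6 11.411.
Rounding to the nearest integer gives P1 6, P2 4, P3 1, P4 10, P5 16, P6 11 — total 48, matching the house size, so no adjustment is needed.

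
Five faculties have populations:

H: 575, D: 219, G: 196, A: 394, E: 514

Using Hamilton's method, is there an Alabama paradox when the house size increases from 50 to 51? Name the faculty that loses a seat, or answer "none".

none

At 50 seats: H 15, D 6, G 5, A 10, E 14.
At 51 seats: H 15, D 6, G 5, A 11, E 14.
No faculty's allocation decreased.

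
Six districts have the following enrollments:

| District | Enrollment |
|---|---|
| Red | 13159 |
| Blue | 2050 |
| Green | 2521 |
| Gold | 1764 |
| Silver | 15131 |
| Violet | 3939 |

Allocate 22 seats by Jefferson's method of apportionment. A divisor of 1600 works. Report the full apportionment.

With modified divisor 1600: modified quotas Red 8.224, Blue 1.281, Green 1.576, Gold 1.103, Silver 9.457, Violet 2.462.
Rounding down: Red 8, Blue 1, Green 1, Gold 1, Silver 9, Violet 2 (total 22).

Red 8, Blue 1, Green 1, Gold 1, Silver 9, Violet 2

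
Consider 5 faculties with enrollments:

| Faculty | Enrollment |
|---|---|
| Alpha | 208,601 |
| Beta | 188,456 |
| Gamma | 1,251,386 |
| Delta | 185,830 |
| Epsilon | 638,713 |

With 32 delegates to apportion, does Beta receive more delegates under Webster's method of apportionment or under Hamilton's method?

Webster: Alpha 3, Beta 2, Gamma 17, Delta 2, Epsilon 8.
Hamilton: Alpha 3, Beta 3, Gamma 16, Delta 2, Epsilon 8.
Beta gets 2 under Webster and 3 under Hamilton.

Hamilton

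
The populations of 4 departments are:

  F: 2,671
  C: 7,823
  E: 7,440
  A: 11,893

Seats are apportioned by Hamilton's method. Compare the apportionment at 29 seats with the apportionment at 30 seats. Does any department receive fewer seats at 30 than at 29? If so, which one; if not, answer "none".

At 29 seats: F 3, C 8, E 7, A 11.
At 30 seats: F 3, C 8, E 7, A 12.
No department's allocation decreased.

none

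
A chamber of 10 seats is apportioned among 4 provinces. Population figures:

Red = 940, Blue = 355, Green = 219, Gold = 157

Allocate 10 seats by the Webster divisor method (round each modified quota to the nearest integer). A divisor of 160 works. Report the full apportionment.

With modified divisor 160: modified quotas Red 5.875, Blue 2.219, Green 1.369, Gold 0.981.
Rounding to the nearest integer: Red 6, Blue 2, Green 1, Gold 1 (total 10).

Red 6, Blue 2, Green 1, Gold 1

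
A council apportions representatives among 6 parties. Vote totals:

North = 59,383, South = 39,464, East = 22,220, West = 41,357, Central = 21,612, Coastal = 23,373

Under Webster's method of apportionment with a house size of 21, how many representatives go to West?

4

Standard divisor 207409/21 ≈ 9876.619; standard quotas: North 6.012, South 3.996, East 2.250, West 4.187, Central 2.188, Coastal 2.366.
Rounding to the nearest integer gives 6, 4, 2, 4, 2, 2 = 20 seats, so the divisor must be adjusted.
With modified divisor 9270: modified quotas North 6.406, South 4.257, East 2.397, West 4.461, Central 2.331, Coastal 2.521.
Rounding to the nearest integer: North 6, South 4, East 2, West 4, Central 2, Coastal 3 (total 21).
West receives 4.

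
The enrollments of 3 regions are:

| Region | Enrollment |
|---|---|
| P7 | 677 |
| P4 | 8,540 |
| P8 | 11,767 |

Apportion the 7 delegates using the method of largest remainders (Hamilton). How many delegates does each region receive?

Total 20984; standard divisor 20984/7 ≈ 2997.714.
Standard quotas: P7 0.2258, P4 2.8488, P8 3.9253.
Lower quotas: P7 0, P4 2, P8 3 (sum 5, leaving 2 seats).
Remainders in descending order: P8 0.9253, P4 0.8488, P7 0.2258.
Largest remainders: P8, P4 receive the extra seats.

P7: 0, P4: 3, P8: 4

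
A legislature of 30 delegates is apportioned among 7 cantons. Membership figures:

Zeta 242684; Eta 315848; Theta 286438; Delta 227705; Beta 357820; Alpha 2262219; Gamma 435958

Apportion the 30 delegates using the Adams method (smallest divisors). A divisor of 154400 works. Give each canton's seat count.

Zeta=2; Eta=3; Theta=2; Delta=2; Beta=3; Alpha=15; Gamma=3

With modified divisor 154400: modified quotas Zeta 1.572, Eta 2.046, Theta 1.855, Delta 1.475, Beta 2.317, Alpha 14.652, Gamma 2.824.
Rounding up: Zeta 2, Eta 3, Theta 2, Delta 2, Beta 3, Alpha 15, Gamma 3 (total 30).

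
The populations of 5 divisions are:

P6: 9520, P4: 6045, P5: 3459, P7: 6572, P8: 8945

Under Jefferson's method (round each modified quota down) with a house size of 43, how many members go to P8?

Standard divisor 34541/43 ≈ 803.279; standard quotas: P6 11.851, P4 7.525, P5 4.306, P7 8.181, P8 11.136.
Rounding down gives 11, 7, 4, 8, 11 = 41 seats, so the divisor must be adjusted.
With modified divisor 750: modified quotas P6 12.693, P4 8.060, P5 4.612, P7 8.763, P8 11.927.
Rounding down: P6 12, P4 8, P5 4, P7 8, P8 11 (total 43).
P8 receives 11.

11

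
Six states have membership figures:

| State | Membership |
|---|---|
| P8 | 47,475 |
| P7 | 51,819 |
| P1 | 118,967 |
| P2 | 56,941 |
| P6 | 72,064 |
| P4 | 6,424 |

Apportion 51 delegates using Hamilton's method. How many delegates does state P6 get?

10

Standard divisor: 353690 ÷ 51 ≈ 6935.098.
Standard quotas: P8 6.8456, P7 7.4720, P1 17.1543, P2 8.2106, P6 10.3912, P4 0.9263.
Lower quotas: P8 6, P7 7, P1 17, P2 8, P6 10, P4 0 (sum 48, leaving 3 seats).
Remainders in descending order: P4 0.9263, P8 0.8456, P7 0.4720, P6 0.3912, P2 0.2106, P1 0.1543.
The surplus seats go to P4, P8, P7.
P6 receives 10.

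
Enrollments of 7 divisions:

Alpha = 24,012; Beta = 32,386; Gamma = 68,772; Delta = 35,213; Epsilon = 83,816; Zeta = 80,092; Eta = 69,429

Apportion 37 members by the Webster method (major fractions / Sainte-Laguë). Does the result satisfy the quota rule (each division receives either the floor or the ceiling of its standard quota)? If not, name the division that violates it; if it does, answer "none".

Standard quotas: Alpha 2.257, Beta 3.043, Gamma 6.463, Delta 3.309, Epsilon 7.877, Zeta 7.527, Eta 6.525.
Webster allocation: Alpha 2, Beta 3, Gamma 6, Delta 3, Epsilon 8, Zeta 8, Eta 7.
Every allocation lies between the lower and upper quota.

none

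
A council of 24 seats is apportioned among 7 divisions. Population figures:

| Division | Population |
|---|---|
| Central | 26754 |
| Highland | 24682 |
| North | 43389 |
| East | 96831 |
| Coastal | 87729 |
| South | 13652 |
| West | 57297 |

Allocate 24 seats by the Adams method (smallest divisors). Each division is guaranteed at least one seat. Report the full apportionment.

Standard divisor 350334/24 ≈ 14597.25; standard quotas: Central 1.833, Highland 1.691, North 2.972, East 6.634, Coastal 6.010, South 0.935, West 3.925.
Rounding up gives 2, 2, 3, 7, 7, 1, 4 = 26 seats, so the divisor must be adjusted.
With modified divisor 16800: modified quotas Central 1.593, Highland 1.469, North 2.583, East 5.764, Coastal 5.222, South 0.813, West 3.411.
Rounding up: Central 2, Highland 2, North 3, East 6, Coastal 6, South 1, West 4 (total 24).

Central 2; Highland 2; North 3; East 6; Coastal 6; South 1; West 4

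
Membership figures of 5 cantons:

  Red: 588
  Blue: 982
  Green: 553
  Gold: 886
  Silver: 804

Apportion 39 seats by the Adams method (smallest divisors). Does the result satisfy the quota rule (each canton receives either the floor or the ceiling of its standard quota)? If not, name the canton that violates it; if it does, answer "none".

Standard quotas: Red 6.014, Blue 10.044, Green 5.656, Gold 9.062, Silver 8.223.
Adams allocation: Red 6, Blue 10, Green 6, Gold 9, Silver 8.
Every allocation lies between the lower and upper quota.

none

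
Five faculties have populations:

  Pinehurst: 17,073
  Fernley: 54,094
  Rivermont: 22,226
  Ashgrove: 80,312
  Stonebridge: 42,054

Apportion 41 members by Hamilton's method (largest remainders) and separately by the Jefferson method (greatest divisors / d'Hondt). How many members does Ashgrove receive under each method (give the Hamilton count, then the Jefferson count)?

15 and 16

Hamilton: Pinehurst 3, Fernley 11, Rivermont 4, Ashgrove 15, Stonebridge 8.
Jefferson: Pinehurst 3, Fernley 10, Rivermont 4, Ashgrove 16, Stonebridge 8.
Ashgrove gets 15 under Hamilton and 16 under Jefferson.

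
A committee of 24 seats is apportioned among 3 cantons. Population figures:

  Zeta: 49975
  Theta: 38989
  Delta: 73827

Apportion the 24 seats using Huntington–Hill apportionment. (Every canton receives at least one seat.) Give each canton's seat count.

With divisor 6859: modified quotas Zeta 7.286, Theta 5.684, Delta 10.764.
Geometric-mean thresholds: Zeta √(7·8)=7.483, Theta √(5·6)=5.477, Delta √(10·11)=10.488.
Each quota rounded against its threshold gives Zeta 7, Theta 6, Delta 11 (total 24).

Zeta=7, Theta=6, Delta=11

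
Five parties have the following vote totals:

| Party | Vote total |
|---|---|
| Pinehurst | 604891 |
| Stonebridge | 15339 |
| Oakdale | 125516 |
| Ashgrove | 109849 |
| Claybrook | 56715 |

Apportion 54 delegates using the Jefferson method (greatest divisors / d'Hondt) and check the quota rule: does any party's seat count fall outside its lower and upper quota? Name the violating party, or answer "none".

Standard quotas: Pinehurst 35.804, Stonebridge 0.908, Oakdale 7.429, Ashgrove 6.502, Claybrook 3.357.
Jefferson allocation: Pinehurst 38, Stonebridge 0, Oakdale 7, Ashgrove 6, Claybrook 3.
Pinehurst has quota 35.804 (lower 35, upper 36) but receives 38 — outside the quota interval.

Pinehurst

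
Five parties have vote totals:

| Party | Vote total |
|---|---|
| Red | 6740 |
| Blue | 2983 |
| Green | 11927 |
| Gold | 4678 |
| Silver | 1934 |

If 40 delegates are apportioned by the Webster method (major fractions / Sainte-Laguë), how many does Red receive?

Standard divisor 28262/40 ≈ 706.55; standard quotas: Red 9.539, Blue 4.222, Green 16.881, Gold 6.621, Silver 2.737.
Rounding to the nearest integer gives 10, 4, 17, 7, 3 = 41 seats, so the divisor must be adjusted.
With modified divisor 715: modified quotas Red 9.427, Blue 4.172, Green 16.681, Gold 6.543, Silver 2.705.
Rounding to the nearest integer: Red 9, Blue 4, Green 17, Gold 7, Silver 3 (total 40).
Red receives 9.

9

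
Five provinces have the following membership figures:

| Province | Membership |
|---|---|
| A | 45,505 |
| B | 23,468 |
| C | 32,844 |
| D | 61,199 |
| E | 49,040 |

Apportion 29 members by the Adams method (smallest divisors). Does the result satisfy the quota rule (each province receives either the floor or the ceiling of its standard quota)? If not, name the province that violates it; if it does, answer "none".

Standard quotas: A 6.223, B 3.209, C 4.492, D 8.369, E 6.707.
Adams allocation: A 6, B 3, C 5, D 8, E 7.
Every allocation lies between the lower and upper quota.

none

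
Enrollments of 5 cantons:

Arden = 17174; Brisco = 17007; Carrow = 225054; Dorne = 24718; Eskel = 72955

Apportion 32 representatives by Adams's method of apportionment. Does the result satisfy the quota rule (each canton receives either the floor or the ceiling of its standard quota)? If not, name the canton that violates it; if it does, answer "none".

Carrow

Standard quotas: Arden 1.540, Brisco 1.525, Carrow 20.178, Dorne 2.216, Eskel 6.541.
Adams allocation: Arden 2, Brisco 2, Carrow 19, Dorne 3, Eskel 6.
Carrow has quota 20.178 (lower 20, upper 21) but receives 19 — outside the quota interval.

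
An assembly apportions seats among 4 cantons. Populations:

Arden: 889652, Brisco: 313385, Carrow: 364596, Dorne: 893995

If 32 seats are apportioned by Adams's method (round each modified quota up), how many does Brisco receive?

4

Standard divisor 2461628/32 ≈ 76925.875; standard quotas: Arden 11.565, Brisco 4.074, Carrow 4.740, Dorne 11.622.
Rounding up gives 12, 5, 5, 12 = 34 seats, so the divisor must be adjusted.
With modified divisor 81100: modified quotas Arden 10.970, Brisco 3.864, Carrow 4.496, Dorne 11.023.
Rounding up: Arden 11, Brisco 4, Carrow 5, Dorne 12 (total 32).
Brisco receives 4.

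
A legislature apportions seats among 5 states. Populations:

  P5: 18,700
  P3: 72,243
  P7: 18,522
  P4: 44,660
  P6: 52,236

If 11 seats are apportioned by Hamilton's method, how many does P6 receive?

Standard divisor: 206361 ÷ 11 ≈ 18760.091.
Standard quotas: P5 0.9968, P3 3.8509, P7 0.9873, P4 2.3806, P6 2.7844.
Lower quotas: P5 0, P3 3, P7 0, P4 2, P6 2 (sum 7, leaving 4 seats).
Remainders in descending order: P5 0.9968, P7 0.9873, P3 0.8509, P6 0.7844, P4 0.3806.
Largest remainders: P5, P7, P3, P6 receive the extra seats.
P6 receives 3.

3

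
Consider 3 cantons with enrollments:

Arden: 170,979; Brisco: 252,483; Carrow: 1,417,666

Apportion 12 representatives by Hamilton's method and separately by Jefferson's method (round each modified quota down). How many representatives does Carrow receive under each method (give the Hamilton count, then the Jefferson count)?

9 and 10

Hamilton: Arden 1, Brisco 2, Carrow 9.
Jefferson: Arden 1, Brisco 1, Carrow 10.
Carrow gets 9 under Hamilton and 10 under Jefferson.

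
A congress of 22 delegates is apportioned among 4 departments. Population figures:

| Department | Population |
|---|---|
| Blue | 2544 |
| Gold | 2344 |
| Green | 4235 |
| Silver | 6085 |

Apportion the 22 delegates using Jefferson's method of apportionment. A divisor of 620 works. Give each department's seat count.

Blue 4, Gold 3, Green 6, Silver 9

With modified divisor 620: modified quotas Blue 4.103, Gold 3.781, Green 6.831, Silver 9.815.
Rounding down: Blue 4, Gold 3, Green 6, Silver 9 (total 22).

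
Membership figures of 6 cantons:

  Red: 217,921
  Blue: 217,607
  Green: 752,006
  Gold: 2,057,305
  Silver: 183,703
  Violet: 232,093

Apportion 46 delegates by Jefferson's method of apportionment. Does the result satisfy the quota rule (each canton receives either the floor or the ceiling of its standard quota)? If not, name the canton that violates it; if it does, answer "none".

Standard quotas: Red 2.738, Blue 2.734, Green 9.450, Gold 25.852, Silver 2.308, Violet 2.917.
Jefferson allocation: Red 2, Blue 2, Green 10, Gold 27, Silver 2, Violet 3.
Gold has quota 25.852 (lower 25, upper 26) but receives 27 — outside the quota interval.

Gold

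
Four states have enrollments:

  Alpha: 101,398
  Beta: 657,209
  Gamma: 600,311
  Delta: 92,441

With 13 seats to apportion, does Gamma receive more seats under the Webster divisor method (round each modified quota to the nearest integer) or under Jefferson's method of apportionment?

Webster: Alpha 1, Beta 6, Gamma 5, Delta 1.
Jefferson: Alpha 1, Beta 6, Gamma 6, Delta 0.
Gamma gets 5 under Webster and 6 under Jefferson.

Jefferson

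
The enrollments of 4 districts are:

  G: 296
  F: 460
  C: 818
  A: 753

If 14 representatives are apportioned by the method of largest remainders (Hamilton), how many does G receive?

Total 2327; standard divisor 2327/14 ≈ 166.214.
Standard quotas: G 1.781, F 2.768, C 4.921, A 4.530.
Lower quotas: G 1, F 2, C 4, A 4 (sum 11, leaving 3 seats).
Remainders in descending order: C 0.921, G 0.781, F 0.768, A 0.530.
Largest remainders: C, G, F receive the extra seats.
G receives 2.

2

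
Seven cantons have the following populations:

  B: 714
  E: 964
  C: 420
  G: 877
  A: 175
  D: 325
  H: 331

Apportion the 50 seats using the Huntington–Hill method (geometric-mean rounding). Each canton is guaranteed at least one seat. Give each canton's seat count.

With divisor 76: modified quotas B 9.395, E 12.684, C 5.526, G 11.539, A 2.303, D 4.276, H 4.355.
Geometric-mean thresholds: B √(9·10)=9.487, E √(12·13)=12.490, C √(5·6)=5.477, G √(11·12)=11.489, A √(2·3)=2.449, D √(4·5)=4.472, H √(4·5)=4.472.
Each quota rounded against its threshold gives B 9, E 13, C 6, G 12, A 2, D 4, H 4 (total 50).

B 9, E 13, C 6, G 12, A 2, D 4, H 4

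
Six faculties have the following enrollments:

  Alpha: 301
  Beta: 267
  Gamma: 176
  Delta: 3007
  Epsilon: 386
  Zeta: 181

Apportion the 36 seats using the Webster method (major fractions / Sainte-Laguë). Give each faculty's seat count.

Alpha 3, Beta 2, Gamma 1, Delta 25, Epsilon 3, Zeta 2

Standard divisor 4318/36 ≈ 119.944; standard quotas: Alpha 2.509, Beta 2.226, Gamma 1.467, Delta 25.070, Epsilon 3.218, Zeta 1.509.
Rounding to the nearest integer gives Alpha 3, Beta 2, Gamma 1, Delta 25, Epsilon 3, Zeta 2 — total 36, matching the house size, so no adjustment is needed.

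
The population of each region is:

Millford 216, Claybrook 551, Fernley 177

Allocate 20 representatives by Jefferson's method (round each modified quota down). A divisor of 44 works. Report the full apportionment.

With modified divisor 44: modified quotas Millford 4.909, Claybrook 12.523, Fernley 4.023.
Rounding down: Millford 4, Claybrook 12, Fernley 4 (total 20).

Millford 4; Claybrook 12; Fernley 4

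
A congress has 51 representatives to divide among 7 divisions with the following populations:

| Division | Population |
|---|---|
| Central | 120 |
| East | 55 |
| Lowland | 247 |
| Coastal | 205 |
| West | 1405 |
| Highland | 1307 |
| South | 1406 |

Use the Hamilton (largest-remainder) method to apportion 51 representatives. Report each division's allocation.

Standard divisor: 4745 ÷ 51 ≈ 93.039.
Standard quotas: Central 1.290, East 0.591, Lowland 2.655, Coastal 2.203, West 15.101, Highland 14.048, South 15.112.
Lower quotas: Central 1, East 0, Lowland 2, Coastal 2, West 15, Highland 14, South 15 (sum 49, leaving 2 seats).
Remainders in descending order: Lowland 0.655, East 0.591, Central 0.290, Coastal 0.203, South 0.112, West 0.101, Highland 0.048.
The surplus seats go to Lowland, East.

Central 1, East 1, Lowland 3, Coastal 2, West 15, Highland 14, South 15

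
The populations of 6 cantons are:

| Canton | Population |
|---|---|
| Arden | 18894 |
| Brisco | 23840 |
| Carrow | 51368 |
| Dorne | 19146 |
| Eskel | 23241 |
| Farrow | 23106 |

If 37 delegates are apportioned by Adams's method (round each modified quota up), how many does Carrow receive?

Standard divisor 159595/37 ≈ 4313.378; standard quotas: Arden 4.380, Brisco 5.527, Carrow 11.909, Dorne 4.439, Eskel 5.388, Farrow 5.357.
Rounding up gives 5, 6, 12, 5, 6, 6 = 40 seats, so the divisor must be adjusted.
With modified divisor 4697: modified quotas Arden 4.023, Brisco 5.076, Carrow 10.936, Dorne 4.076, Eskel 4.948, Farrow 4.919.
Rounding up: Arden 5, Brisco 6, Carrow 11, Dorne 5, Eskel 5, Farrow 5 (total 37).
Carrow receives 11.

11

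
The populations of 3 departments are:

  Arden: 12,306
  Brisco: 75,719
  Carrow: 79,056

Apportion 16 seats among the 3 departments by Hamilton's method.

Arden 1, Brisco 7, Carrow 8

The standard divisor is 167081/16 ≈ 10442.562.
Standard quotas: Arden 1.1784, Brisco 7.2510, Carrow 7.5706.
Lower quotas: Arden 1, Brisco 7, Carrow 7 (sum 15, leaving 1 seat).
Remainders in descending order: Carrow 0.5706, Brisco 0.2510, Arden 0.1784.
Largest remainder: Carrow receives the extra seat.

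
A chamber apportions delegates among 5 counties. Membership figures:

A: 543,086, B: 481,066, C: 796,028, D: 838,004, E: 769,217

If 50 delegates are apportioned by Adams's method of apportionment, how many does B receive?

Standard divisor 3427401/50 ≈ 68548.02; standard quotas: A 7.923, B 7.018, C 11.613, D 12.225, E 11.222.
Rounding up gives 8, 8, 12, 13, 12 = 53 seats, so the divisor must be adjusted.
With modified divisor 71100: modified quotas A 7.638, B 6.766, C 11.196, D 11.786, E 10.819.
Rounding up: A 8, B 7, C 12, D 12, E 11 (total 50).
B receives 7.

7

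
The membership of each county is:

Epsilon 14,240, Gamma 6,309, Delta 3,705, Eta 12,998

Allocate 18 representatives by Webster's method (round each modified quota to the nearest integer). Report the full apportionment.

Epsilon: 7, Gamma: 3, Delta: 2, Eta: 6

Standard divisor 37252/18 ≈ 2069.556; standard quotas: Epsilon 6.881, Gamma 3.048, Delta 1.790, Eta 6.281.
Rounding to the nearest integer gives Epsilon 7, Gamma 3, Delta 2, Eta 6 — total 18, matching the house size, so no adjustment is needed.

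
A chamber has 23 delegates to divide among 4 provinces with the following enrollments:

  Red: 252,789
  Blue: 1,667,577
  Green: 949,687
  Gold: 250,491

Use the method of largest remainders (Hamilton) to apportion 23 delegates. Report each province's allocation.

Red 2, Blue 12, Green 7, Gold 2

Total 3120544; standard divisor 3120544/23 ≈ 135675.826.
Standard quotas: Red 1.8632, Blue 12.2909, Green 6.9997, Gold 1.8462.
Lower quotas: Red 1, Blue 12, Green 6, Gold 1 (sum 20, leaving 3 seats).
Remainders in descending order: Green 0.9997, Red 0.8632, Gold 0.8462, Blue 0.2909.
The surplus seats go to Green, Red, Gold.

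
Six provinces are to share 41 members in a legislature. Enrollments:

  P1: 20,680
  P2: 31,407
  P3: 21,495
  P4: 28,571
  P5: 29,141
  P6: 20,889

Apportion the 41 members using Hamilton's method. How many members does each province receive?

Total 152183; standard divisor 152183/41 ≈ 3711.78.
Standard quotas: P1 5.5715, P2 8.4614, P3 5.7910, P4 7.6974, P5 7.8509, P6 5.6278.
Lower quotas: P1 5, P2 8, P3 5, P4 7, P5 7, P6 5 (sum 37, leaving 4 seats).
Remainders in descending order: P5 0.8509, P3 0.7910, P4 0.6974, P6 0.6278, P1 0.5715, P2 0.4614.
The surplus seats go to P5, P3, P4, P6.

P1: 5; P2: 8; P3: 6; P4: 8; P5: 8; P6: 6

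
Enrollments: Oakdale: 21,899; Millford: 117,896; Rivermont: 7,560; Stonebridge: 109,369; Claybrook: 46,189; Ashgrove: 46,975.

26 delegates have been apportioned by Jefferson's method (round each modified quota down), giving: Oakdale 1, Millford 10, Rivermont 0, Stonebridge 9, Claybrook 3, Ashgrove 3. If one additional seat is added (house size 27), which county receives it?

Ashgrove

Priority for the next seat is population ÷ (current seats + 1).
Priorities: Oakdale 10949.500, Millford 10717.818, Rivermont 7560.000, Stonebridge 10936.900, Claybrook 11547.250, Ashgrove 11743.750.
Highest priority: Ashgrove.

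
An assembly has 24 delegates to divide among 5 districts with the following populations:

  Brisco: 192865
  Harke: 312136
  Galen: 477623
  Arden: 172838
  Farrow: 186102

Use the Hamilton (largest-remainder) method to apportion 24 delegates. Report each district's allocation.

Brisco=3, Harke=6, Galen=9, Arden=3, Farrow=3

Total 1341564; standard divisor 1341564/24 ≈ 55898.5.
Standard quotas: Brisco 3.4503, Harke 5.5840, Galen 8.5445, Arden 3.0920, Farrow 3.3293.
Lower quotas: Brisco 3, Harke 5, Galen 8, Arden 3, Farrow 3 (sum 22, leaving 2 seats).
Remainders in descending order: Harke 0.5840, Galen 0.5445, Brisco 0.4503, Farrow 0.3293, Arden 0.0920.
The surplus seats go to Harke, Galen.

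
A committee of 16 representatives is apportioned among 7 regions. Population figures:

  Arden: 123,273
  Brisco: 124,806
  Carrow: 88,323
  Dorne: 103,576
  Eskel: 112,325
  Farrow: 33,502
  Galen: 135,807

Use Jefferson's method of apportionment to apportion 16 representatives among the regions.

Arden 3; Brisco 3; Carrow 2; Dorne 2; Eskel 3; Farrow 0; Galen 3

Standard divisor 721612/16 ≈ 45100.75; standard quotas: Arden 2.733, Brisco 2.767, Carrow 1.958, Dorne 2.297, Eskel 2.491, Farrow 0.743, Galen 3.011.
Rounding down gives 2, 2, 1, 2, 2, 0, 3 = 12 seats, so the divisor must be adjusted.
With modified divisor 36000: modified quotas Arden 3.424, Brisco 3.467, Carrow 2.453, Dorne 2.877, Eskel 3.120, Farrow 0.931, Galen 3.772.
Rounding down: Arden 3, Brisco 3, Carrow 2, Dorne 2, Eskel 3, Farrow 0, Galen 3 (total 16).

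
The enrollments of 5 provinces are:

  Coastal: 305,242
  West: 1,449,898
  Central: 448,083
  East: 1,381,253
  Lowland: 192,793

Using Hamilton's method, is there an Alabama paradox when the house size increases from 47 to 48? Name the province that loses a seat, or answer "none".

At 47 seats: Coastal 4, West 18, Central 6, East 17, Lowland 2.
At 48 seats: Coastal 4, West 18, Central 6, East 18, Lowland 2.
No province's allocation decreased.

none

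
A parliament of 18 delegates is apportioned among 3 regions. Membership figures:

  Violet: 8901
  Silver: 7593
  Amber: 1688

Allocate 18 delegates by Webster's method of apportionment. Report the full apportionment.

Standard divisor 18182/18 ≈ 1010.111; standard quotas: Violet 8.812, Silver 7.517, Amber 1.671.
Rounding to the nearest integer gives 9, 8, 2 = 19 seats, so the divisor must be adjusted.
With modified divisor 1030: modified quotas Violet 8.642, Silver 7.372, Amber 1.639.
Rounding to the nearest integer: Violet 9, Silver 7, Amber 2 (total 18).

Violet 9, Silver 7, Amber 2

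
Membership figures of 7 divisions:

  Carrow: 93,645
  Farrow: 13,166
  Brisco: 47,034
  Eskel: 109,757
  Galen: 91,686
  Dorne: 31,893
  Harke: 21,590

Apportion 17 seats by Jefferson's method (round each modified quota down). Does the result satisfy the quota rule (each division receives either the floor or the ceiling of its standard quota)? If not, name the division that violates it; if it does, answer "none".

Standard quotas: Carrow 3.895, Farrow 0.548, Brisco 1.956, Eskel 4.565, Galen 3.813, Dorne 1.326, Harke 0.898.
Jefferson allocation: Carrow 4, Farrow 0, Brisco 2, Eskel 5, Galen 4, Dorne 1, Harke 1.
Every allocation lies between the lower and upper quota.

none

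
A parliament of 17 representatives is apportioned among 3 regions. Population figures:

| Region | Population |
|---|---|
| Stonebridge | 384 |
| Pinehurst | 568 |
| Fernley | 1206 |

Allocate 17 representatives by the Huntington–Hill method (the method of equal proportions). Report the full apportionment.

Stonebridge=3; Pinehurst=4; Fernley=10

With divisor 127.1: modified quotas Stonebridge 3.021, Pinehurst 4.469, Fernley 9.489.
Geometric-mean thresholds: Stonebridge √(3·4)=3.464, Pinehurst √(4·5)=4.472, Fernley √(9·10)=9.487.
Each quota rounded against its threshold gives Stonebridge 3, Pinehurst 4, Fernley 10 (total 17).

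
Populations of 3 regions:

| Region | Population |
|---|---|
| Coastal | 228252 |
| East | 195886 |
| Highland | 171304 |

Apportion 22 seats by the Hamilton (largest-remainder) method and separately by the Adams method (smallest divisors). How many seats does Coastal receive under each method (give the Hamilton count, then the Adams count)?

Hamilton: Coastal 9, East 7, Highland 6.
Adams: Coastal 8, East 7, Highland 7.
Coastal gets 9 under Hamilton and 8 under Adams.

9 and 8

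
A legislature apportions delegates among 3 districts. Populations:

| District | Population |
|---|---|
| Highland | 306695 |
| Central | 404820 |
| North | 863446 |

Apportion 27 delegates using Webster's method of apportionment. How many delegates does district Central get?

7

Standard divisor 1574961/27 ≈ 58331.889; standard quotas: Highland 5.258, Central 6.940, North 14.802.
Rounding to the nearest integer gives Highland 5, Central 7, North 15 — total 27, matching the house size, so no adjustment is needed.
Central receives 7.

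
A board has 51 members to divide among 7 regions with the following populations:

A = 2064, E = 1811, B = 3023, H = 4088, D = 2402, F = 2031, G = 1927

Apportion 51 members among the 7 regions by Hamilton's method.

A: 6, E: 5, B: 9, H: 12, D: 7, F: 6, G: 6

The standard divisor is 17346/51 ≈ 340.118.
Standard quotas: A 6.068, E 5.325, B 8.888, H 12.019, D 7.062, F 5.971, G 5.666.
Lower quotas: A 6, E 5, B 8, H 12, D 7, F 5, G 5 (sum 48, leaving 3 seats).
Remainders in descending order: F 0.971, B 0.888, G 0.666, E 0.325, A 0.068, D 0.062, H 0.019.
Largest remainders: F, B, G receive the extra seats.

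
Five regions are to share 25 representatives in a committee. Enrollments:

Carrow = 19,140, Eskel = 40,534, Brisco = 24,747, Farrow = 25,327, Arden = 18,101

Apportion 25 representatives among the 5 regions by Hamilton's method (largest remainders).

Carrow 4, Eskel 8, Brisco 5, Farrow 5, Arden 3

Total 127849; standard divisor 127849/25 ≈ 5113.96.
Standard quotas: Carrow 3.7427, Eskel 7.9261, Brisco 4.8391, Farrow 4.9525, Arden 3.5395.
Lower quotas: Carrow 3, Eskel 7, Brisco 4, Farrow 4, Arden 3 (sum 21, leaving 4 seats).
Remainders in descending order: Farrow 0.9525, Eskel 0.9261, Brisco 0.8391, Carrow 0.7427, Arden 0.5395.
Largest remainders: Farrow, Eskel, Brisco, Carrow receive the extra seats.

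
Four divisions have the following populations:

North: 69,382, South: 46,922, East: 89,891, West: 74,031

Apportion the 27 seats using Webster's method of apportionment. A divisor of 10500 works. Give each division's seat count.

North 7, South 4, East 9, West 7

With modified divisor 10500: modified quotas North 6.608, South 4.469, East 8.561, West 7.051.
Rounding to the nearest integer: North 7, South 4, East 9, West 7 (total 27).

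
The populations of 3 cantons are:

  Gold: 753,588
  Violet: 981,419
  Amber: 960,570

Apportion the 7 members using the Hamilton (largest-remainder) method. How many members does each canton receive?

Total 2695577; standard divisor 2695577/7 ≈ 385082.429.
Standard quotas: Gold 1.9570, Violet 2.5486, Amber 2.4945.
Lower quotas: Gold 1, Violet 2, Amber 2 (sum 5, leaving 2 seats).
Remainders in descending order: Gold 0.9570, Violet 0.5486, Amber 0.4945.
The surplus seats go to Gold, Violet.

Gold 2, Violet 3, Amber 2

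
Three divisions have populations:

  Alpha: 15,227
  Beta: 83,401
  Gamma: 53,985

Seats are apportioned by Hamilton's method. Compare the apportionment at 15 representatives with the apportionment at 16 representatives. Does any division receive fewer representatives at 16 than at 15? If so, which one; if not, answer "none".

Alpha

At 15 seats: Alpha 2, Beta 8, Gamma 5.
At 16 seats: Alpha 1, Beta 9, Gamma 6.
Alpha drops from 2 to 1.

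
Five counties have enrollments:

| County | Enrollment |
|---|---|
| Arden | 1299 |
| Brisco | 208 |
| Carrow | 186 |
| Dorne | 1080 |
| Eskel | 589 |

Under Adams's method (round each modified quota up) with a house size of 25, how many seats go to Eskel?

Standard divisor 3362/25 ≈ 134.48; standard quotas: Arden 9.659, Brisco 1.547, Carrow 1.383, Dorne 8.031, Eskel 4.380.
Rounding up gives 10, 2, 2, 9, 5 = 28 seats, so the divisor must be adjusted.
With modified divisor 150: modified quotas Arden 8.660, Brisco 1.387, Carrow 1.240, Dorne 7.200, Eskel 3.927.
Rounding up: Arden 9, Brisco 2, Carrow 2, Dorne 8, Eskel 4 (total 25).
Eskel receives 4.

4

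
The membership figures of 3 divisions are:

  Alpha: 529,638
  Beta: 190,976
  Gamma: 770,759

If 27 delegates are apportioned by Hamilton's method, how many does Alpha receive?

10

Total 1491373; standard divisor 1491373/27 ≈ 55236.037.
Standard quotas: Alpha 9.5886, Beta 3.4575, Gamma 13.9539.
Lower quotas: Alpha 9, Beta 3, Gamma 13 (sum 25, leaving 2 seats).
Remainders in descending order: Gamma 0.9539, Alpha 0.5886, Beta 0.4575.
Largest remainders: Gamma, Alpha receive the extra seats.
Alpha receives 10.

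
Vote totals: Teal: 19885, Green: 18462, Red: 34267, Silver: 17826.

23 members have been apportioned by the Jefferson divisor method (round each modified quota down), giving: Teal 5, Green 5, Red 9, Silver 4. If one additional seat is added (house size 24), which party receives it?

Silver

Priority for the next seat is population ÷ (current seats + 1).
Priorities: Teal 3314.167, Green 3077.000, Red 3426.700, Silver 3565.200.
Highest priority: Silver.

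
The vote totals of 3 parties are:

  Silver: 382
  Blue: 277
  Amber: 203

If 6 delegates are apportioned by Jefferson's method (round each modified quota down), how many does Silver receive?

Standard divisor 862/6 ≈ 143.667; standard quotas: Silver 2.659, Blue 1.928, Amber 1.413.
Rounding down gives 2, 1, 1 = 4 seats, so the divisor must be adjusted.
With modified divisor 110: modified quotas Silver 3.473, Blue 2.518, Amber 1.845.
Rounding down: Silver 3, Blue 2, Amber 1 (total 6).
Silver receives 3.

3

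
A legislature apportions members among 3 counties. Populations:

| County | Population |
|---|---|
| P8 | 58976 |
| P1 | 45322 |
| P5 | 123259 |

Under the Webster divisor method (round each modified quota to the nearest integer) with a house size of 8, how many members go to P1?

2

Standard divisor 227557/8 ≈ 28444.625; standard quotas: P8 2.073, P1 1.593, P5 4.333.
Rounding to the nearest integer gives P8 2, P1 2, P5 4 — total 8, matching the house size, so no adjustment is needed.
P1 receives 2.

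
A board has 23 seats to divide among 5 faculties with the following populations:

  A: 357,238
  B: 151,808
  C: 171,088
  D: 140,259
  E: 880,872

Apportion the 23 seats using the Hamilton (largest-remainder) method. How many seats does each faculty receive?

Total 1701265; standard divisor 1701265/23 ≈ 73968.043.
Standard quotas: A 4.8296, B 2.0523, C 2.3130, D 1.8962, E 11.9088.
Lower quotas: A 4, B 2, C 2, D 1, E 11 (sum 20, leaving 3 seats).
Remainders in descending order: E 0.9088, D 0.8962, A 0.8296, C 0.3130, B 0.0523.
The surplus seats go to E, D, A.

A 5, B 2, C 2, D 2, E 12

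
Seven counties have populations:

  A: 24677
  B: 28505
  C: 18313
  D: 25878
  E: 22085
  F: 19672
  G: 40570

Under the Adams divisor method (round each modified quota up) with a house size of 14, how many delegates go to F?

Standard divisor 179700/14 ≈ 12835.714; standard quotas: A 1.923, B 2.221, C 1.427, D 2.016, E 1.721, F 1.533, G 3.161.
Rounding up gives 2, 3, 2, 3, 2, 2, 4 = 18 seats, so the divisor must be adjusted.
With modified divisor 19000: modified quotas A 1.299, B 1.500, C 0.964, D 1.362, E 1.162, F 1.035, G 2.135.
Rounding up: A 2, B 2, C 1, D 2, E 2, F 2, G 3 (total 14).
F receives 2.

2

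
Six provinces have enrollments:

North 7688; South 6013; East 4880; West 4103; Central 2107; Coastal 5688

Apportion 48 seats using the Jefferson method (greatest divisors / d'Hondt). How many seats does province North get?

Standard divisor 30479/48 ≈ 634.979; standard quotas: North 12.107, South 9.470, East 7.685, West 6.462, Central 3.318, Coastal 8.958.
Rounding down gives 12, 9, 7, 6, 3, 8 = 45 seats, so the divisor must be adjusted.
With modified divisor 600: modified quotas North 12.813, South 10.022, East 8.133, West 6.838, Central 3.512, Coastal 9.480.
Rounding down: North 12, South 10, East 8, West 6, Central 3, Coastal 9 (total 48).
North receives 12.

12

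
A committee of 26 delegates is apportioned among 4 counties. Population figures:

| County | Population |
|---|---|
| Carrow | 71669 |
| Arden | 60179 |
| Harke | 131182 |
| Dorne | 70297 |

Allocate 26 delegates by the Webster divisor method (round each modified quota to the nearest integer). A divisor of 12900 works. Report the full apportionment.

With modified divisor 12900: modified quotas Carrow 5.556, Arden 4.665, Harke 10.169, Dorne 5.449.
Rounding to the nearest integer: Carrow 6, Arden 5, Harke 10, Dorne 5 (total 26).

Carrow: 6; Arden: 5; Harke: 10; Dorne: 5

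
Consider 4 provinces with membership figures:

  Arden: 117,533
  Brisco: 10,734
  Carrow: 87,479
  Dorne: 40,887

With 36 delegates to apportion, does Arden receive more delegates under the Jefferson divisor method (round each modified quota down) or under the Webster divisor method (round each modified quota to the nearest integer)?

Jefferson

Jefferson: Arden 17, Brisco 1, Carrow 12, Dorne 6.
Webster: Arden 16, Brisco 2, Carrow 12, Dorne 6.
Arden gets 17 under Jefferson and 16 under Webster.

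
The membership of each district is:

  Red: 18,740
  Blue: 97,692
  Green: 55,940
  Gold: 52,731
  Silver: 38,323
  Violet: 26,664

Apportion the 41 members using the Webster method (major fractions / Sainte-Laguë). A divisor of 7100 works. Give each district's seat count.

Red=3, Blue=14, Green=8, Gold=7, Silver=5, Violet=4

With modified divisor 7100: modified quotas Red 2.639, Blue 13.759, Green 7.879, Gold 7.427, Silver 5.398, Violet 3.755.
Rounding to the nearest integer: Red 3, Blue 14, Green 8, Gold 7, Silver 5, Violet 4 (total 41).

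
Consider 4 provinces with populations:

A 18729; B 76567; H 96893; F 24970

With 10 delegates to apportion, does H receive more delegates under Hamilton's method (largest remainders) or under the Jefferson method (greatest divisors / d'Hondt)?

Hamilton: A 1, B 4, H 4, F 1.
Jefferson: A 0, B 4, H 5, F 1.
H gets 4 under Hamilton and 5 under Jefferson.

Jefferson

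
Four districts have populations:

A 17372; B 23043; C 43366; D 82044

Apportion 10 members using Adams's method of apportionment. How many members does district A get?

Standard divisor 165825/10 ≈ 16582.5; standard quotas: A 1.048, B 1.390, C 2.615, D 4.948.
Rounding up gives 2, 2, 3, 5 = 12 seats, so the divisor must be adjusted.
With modified divisor 21100: modified quotas A 0.823, B 1.092, C 2.055, D 3.888.
Rounding up: A 1, B 2, C 3, D 4 (total 10).
A receives 1.

1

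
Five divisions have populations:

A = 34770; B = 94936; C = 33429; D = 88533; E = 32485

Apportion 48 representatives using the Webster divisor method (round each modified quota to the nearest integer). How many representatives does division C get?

6

Standard divisor 284153/48 ≈ 5919.854; standard quotas: A 5.873, B 16.037, C 5.647, D 14.955, E 5.487.
Rounding to the nearest integer gives A 6, B 16, C 6, D 15, E 5 — total 48, matching the house size, so no adjustment is needed.
C receives 6.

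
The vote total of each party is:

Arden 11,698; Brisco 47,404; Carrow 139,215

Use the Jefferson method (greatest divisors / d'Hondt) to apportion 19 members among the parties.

Arden 1; Brisco 4; Carrow 14

Standard divisor 198317/19 ≈ 10437.737; standard quotas: Arden 1.121, Brisco 4.542, Carrow 13.338.
Rounding down gives 1, 4, 13 = 18 seats, so the divisor must be adjusted.
With modified divisor 9700: modified quotas Arden 1.206, Brisco 4.887, Carrow 14.352.
Rounding down: Arden 1, Brisco 4, Carrow 14 (total 19).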